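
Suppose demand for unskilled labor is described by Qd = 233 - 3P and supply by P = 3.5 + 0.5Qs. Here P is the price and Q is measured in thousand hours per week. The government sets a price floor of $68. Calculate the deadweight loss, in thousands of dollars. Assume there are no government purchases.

Rearranging supply gives Qs = 2P - 7. In a free market, 233 - 3P = 2P - 7 gives the equilibrium P* = 48, Q* = 89.
Since 68 > 48, the floor is binding.
At P = 68: Qd = 233 - 3·68 = 29 and Qs = 2·68 - 7 = 129.
Quantity traded falls to 29. At Q = 29 the demand price is (233 - 29)/3 = 68 and the supply price is (7 + 29)/2 = 18.
Deadweight loss = ½ · (68 - 18) · (89 - 29) = ½ · 50 · 60 = 1500.

1500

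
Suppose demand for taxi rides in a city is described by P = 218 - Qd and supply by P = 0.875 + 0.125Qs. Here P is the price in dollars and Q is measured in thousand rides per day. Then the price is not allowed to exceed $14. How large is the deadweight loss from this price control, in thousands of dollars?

4356

Rearranging demand gives Qd = 218 - P; rearranging supply gives Qs = 8P - 7. In a free market, 218 - P = 8P - 7 gives the equilibrium P* = 25, Q* = 193.
The ceiling of 14 is below the equilibrium price 25, so it binds.
At P = 14: Qd = 218 - 14 = 204 and Qs = 8·14 - 7 = 105.
Quantity traded falls to 105. At Q = 105 the demand price is 218 - 105 = 113 and the supply price is (7 + 105)/8 = 14.
Deadweight loss = ½ · (113 - 14) · (193 - 105) = ½ · 99 · 88 = 4356.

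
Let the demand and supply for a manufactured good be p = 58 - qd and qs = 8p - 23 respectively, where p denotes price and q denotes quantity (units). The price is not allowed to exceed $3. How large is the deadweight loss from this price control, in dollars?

Rearranging demand gives qd = 58 - p. Without the control the market clears where 58 - p = 8p - 23, i.e. p* = 9 and q* = 49.
The ceiling of 3 is below the equilibrium price 9, so it binds.
At p = 3: qd = 58 - 3 = 55 and qs = 8·3 - 23 = 1.
Quantity traded falls to 1. At q = 1 the demand price is 58 - 1 = 57 and the supply price is (23 + 1)/8 = 3.
Deadweight loss = ½ · (57 - 3) · (49 - 1) = ½ · 54 · 48 = 1296.

1296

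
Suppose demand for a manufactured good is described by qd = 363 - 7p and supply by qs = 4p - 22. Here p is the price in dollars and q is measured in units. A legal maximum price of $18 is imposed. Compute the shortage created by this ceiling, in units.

187

In a free market, 363 - 7p = 4p - 22 gives the equilibrium p* = 35, q* = 118.
Because the ceiling (18) lies below the market-clearing price, it is binding.
At p = 18: qd = 363 - 7·18 = 237 and qs = 4·18 - 22 = 50.
Shortage = qd - qs = 237 - 50 = 187.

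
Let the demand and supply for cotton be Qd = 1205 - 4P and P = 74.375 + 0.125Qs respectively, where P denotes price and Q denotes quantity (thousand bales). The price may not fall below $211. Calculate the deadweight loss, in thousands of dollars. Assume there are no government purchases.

Rearranging supply gives Qs = 8P - 595. Equilibrium: 1205 - 4P = 8P - 595, so 1800 = 12P and P* = 150, Q* = 605.
The floor of 211 is above the equilibrium price 150, so it binds.
At P = 211: Qd = 1205 - 4·211 = 361 and Qs = 8·211 - 595 = 1093.
Quantity traded falls to 361. At Q = 361 the demand price is (1205 - 361)/4 = 211 and the supply price is (595 + 361)/8 = 119.5.
Deadweight loss = ½ · (211 - 119.5) · (605 - 361) = ½ · 91.5 · 244 = 11163.

11163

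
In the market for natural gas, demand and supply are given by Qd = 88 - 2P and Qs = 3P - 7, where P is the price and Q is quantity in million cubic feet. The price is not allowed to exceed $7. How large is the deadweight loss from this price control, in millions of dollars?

540

In a free market, 88 - 2P = 3P - 7 gives the equilibrium P* = 19, Q* = 50.
Because the ceiling (7) lies below the market-clearing price, it is binding.
At P = 7: Qd = 88 - 2·7 = 74 and Qs = 3·7 - 7 = 14.
Quantity traded falls to 14. At Q = 14 the demand price is (88 - 14)/2 = 37 and the supply price is (7 + 14)/3 = 7.
Deadweight loss = ½ · (37 - 7) · (50 - 14) = ½ · 30 · 36 = 540.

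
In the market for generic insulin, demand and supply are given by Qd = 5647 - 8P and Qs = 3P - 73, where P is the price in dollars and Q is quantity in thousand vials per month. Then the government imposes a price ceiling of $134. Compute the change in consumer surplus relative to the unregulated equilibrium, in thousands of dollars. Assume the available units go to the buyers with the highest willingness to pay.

Without the control the market clears where 5647 - 8P = 3P - 73, i.e. P* = 520 and Q* = 1487.
The ceiling of 134 is below the equilibrium price 520, so it binds.
At P = 134: Qd = 5647 - 8·134 = 4575 and Qs = 3·134 - 73 = 329.
Consumer surplus without the control is ½ · (705.875 - 520) · 1487 = 138198.0625.
With the ceiling, 329 units are sold at 134 (assume they go to the highest-value buyers). The demand price at Q = 329 is 664.75, so CS = ½ · [(705.875 - 134) + (664.75 - 134)] · 329 = 181381.8125.
Change in consumer surplus = 181381.8125 - 138198.0625 = 43183.75.

43183.75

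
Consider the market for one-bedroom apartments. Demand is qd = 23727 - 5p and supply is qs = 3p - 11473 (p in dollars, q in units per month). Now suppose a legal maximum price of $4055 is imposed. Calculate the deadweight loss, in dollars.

Without the control the market clears where 23727 - 5p = 3p - 11473, i.e. p* = 4400 and q* = 1727.
The ceiling of 4055 is below the equilibrium price 4400, so it binds.
At p = 4055: qd = 23727 - 5·4055 = 3452 and qs = 3·4055 - 11473 = 692.
Quantity traded falls to 692. At q = 692 the demand price is (23727 - 692)/5 = 4607 and the supply price is (11473 + 692)/3 = 4055.
Deadweight loss = ½ · (4607 - 4055) · (1727 - 692) = ½ · 552 · 1035 = 285660.

285660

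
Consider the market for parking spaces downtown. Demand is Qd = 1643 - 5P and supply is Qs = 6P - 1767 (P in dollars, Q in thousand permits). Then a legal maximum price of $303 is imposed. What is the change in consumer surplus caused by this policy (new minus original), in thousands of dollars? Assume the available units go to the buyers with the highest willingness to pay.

Equilibrium: 1643 - 5P = 6P - 1767, so 3410 = 11P and P* = 310, Q* = 93.
The ceiling of 303 is below the equilibrium price 310, so it binds.
At P = 303: Qd = 1643 - 5·303 = 128 and Qs = 6·303 - 1767 = 51.
Consumer surplus without the control is ½ · (328.6 - 310) · 93 = 864.9.
With the ceiling, 51 units are sold at 303 (assume they go to the highest-value buyers). The demand price at Q = 51 is 318.4, so CS = ½ · [(328.6 - 303) + (318.4 - 303)] · 51 = 1045.5.
Change in consumer surplus = 1045.5 - 864.9 = 180.6.

180.6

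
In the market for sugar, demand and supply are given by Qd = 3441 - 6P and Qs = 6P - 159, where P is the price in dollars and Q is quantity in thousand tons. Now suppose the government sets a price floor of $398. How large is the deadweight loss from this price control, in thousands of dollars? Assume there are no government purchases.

57624

Setting quantity demanded equal to quantity supplied, 3441 - 6P = 6P - 159, gives P* = 300 and Q* = 1641.
Since 398 > 300, the floor is binding.
At P = 398: Qd = 3441 - 6·398 = 1053 and Qs = 6·398 - 159 = 2229.
Quantity traded falls to 1053. At Q = 1053 the demand price is (3441 - 1053)/6 = 398 and the supply price is (159 + 1053)/6 = 202.
Deadweight loss = ½ · (398 - 202) · (1641 - 1053) = ½ · 196 · 588 = 57624.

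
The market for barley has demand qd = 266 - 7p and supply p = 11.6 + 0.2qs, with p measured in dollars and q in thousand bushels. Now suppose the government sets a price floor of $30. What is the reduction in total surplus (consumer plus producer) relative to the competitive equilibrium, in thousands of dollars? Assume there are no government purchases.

75.6

Rearranging supply gives qs = 5p - 58. Setting quantity demanded equal to quantity supplied, 266 - 7p = 5p - 58, gives p* = 27 and q* = 77.
Because the floor (30) lies above the market-clearing price, it is binding.
At p = 30: qd = 266 - 7·30 = 56 and qs = 5·30 - 58 = 92.
Quantity traded falls to 56. At q = 56 the demand price is (266 - 56)/7 = 30 and the supply price is (58 + 56)/5 = 22.8.
Deadweight loss = ½ · (30 - 22.8) · (77 - 56) = ½ · 7.2 · 21 = 75.6.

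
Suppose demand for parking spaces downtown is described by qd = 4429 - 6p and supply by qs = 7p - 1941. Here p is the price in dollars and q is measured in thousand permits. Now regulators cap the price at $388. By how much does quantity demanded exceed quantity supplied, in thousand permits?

1326

In a free market, 4429 - 6p = 7p - 1941 gives the equilibrium p* = 490, q* = 1489.
Because the ceiling (388) lies below the market-clearing price, it is binding.
At p = 388: qd = 4429 - 6·388 = 2101 and qs = 7·388 - 1941 = 775.
Shortage = qd - qs = 2101 - 775 = 1326.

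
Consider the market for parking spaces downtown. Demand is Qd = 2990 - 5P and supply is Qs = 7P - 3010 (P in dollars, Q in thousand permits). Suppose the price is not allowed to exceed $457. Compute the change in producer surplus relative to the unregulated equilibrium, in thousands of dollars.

Without the control the market clears where 2990 - 5P = 7P - 3010, i.e. P* = 500 and Q* = 490.
The ceiling of 457 is below the equilibrium price 500, so it binds.
At P = 457: Qd = 2990 - 5·457 = 705 and Qs = 7·457 - 3010 = 189.
Producer surplus without the control is ½ · (500 - 430) · 490 = 17150.
With the ceiling, producers sell 189 units at 457, so PS = ½ · (457 - 430) · 189 = 2551.5.
Change in producer surplus = 2551.5 - 17150 = -14598.5.

-14598.5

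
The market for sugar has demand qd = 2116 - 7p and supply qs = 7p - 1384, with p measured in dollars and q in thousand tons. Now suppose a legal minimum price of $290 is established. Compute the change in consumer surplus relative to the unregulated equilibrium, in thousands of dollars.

-9040

Without the control the market clears where 2116 - 7p = 7p - 1384, i.e. p* = 250 and q* = 366.
Because the floor (290) lies above the market-clearing price, it is binding.
At p = 290: qd = 2116 - 7·290 = 86 and qs = 7·290 - 1384 = 646.
Consumer surplus without the control is ½ · (2116/7 - 250) · 366 = 66978/7.
With the floor, consumers buy 86 units at 290, so CS = ½ · (2116/7 - 290) · 86 = 3698/7.
Change in consumer surplus = 3698/7 - 66978/7 = -9040.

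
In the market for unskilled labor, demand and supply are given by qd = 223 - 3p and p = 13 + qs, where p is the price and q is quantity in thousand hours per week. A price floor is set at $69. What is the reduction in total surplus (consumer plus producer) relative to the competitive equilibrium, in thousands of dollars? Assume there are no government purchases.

Rearranging supply gives qs = p - 13. Equilibrium: 223 - 3p = p - 13, so 236 = 4p and p* = 59, q* = 46.
Since 69 > 59, the floor is binding.
At p = 69: qd = 223 - 3·69 = 16 and qs = 69 - 13 = 56.
Quantity traded falls to 16. At q = 16 the demand price is (223 - 16)/3 = 69 and the supply price is 13 + 16 = 29.
Deadweight loss = ½ · (69 - 29) · (46 - 16) = ½ · 40 · 30 = 600.

600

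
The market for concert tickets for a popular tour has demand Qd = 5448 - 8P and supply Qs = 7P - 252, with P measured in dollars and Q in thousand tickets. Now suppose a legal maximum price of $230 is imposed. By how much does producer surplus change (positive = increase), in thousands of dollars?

In a free market, 5448 - 8P = 7P - 252 gives the equilibrium P* = 380, Q* = 2408.
Because the ceiling (230) lies below the market-clearing price, it is binding.
At P = 230: Qd = 5448 - 8·230 = 3608 and Qs = 7·230 - 252 = 1358.
Producer surplus without the control is ½ · (380 - 36) · 2408 = 414176.
With the ceiling, producers sell 1358 units at 230, so PS = ½ · (230 - 36) · 1358 = 131726.
Change in producer surplus = 131726 - 414176 = -282450.

-282450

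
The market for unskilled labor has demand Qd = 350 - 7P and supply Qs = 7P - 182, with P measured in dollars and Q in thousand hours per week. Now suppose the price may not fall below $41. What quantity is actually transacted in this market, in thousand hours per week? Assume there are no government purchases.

Setting quantity demanded equal to quantity supplied, 350 - 7P = 7P - 182, gives P* = 38 and Q* = 84.
Since 41 > 38, the floor is binding.
At P = 41: Qd = 350 - 7·41 = 63 and Qs = 7·41 - 182 = 105.
The quantity actually transacted is the short side, demand: 63.

63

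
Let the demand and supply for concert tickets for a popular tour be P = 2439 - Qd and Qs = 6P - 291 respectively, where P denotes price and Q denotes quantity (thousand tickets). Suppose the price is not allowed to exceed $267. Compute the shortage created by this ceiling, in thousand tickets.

Rearranging demand gives Qd = 2439 - P. Equilibrium: 2439 - P = 6P - 291, so 2730 = 7P and P* = 390, Q* = 2049.
Because the ceiling (267) lies below the market-clearing price, it is binding.
At P = 267: Qd = 2439 - 267 = 2172 and Qs = 6·267 - 291 = 1311.
Shortage = Qd - Qs = 2172 - 1311 = 861.

861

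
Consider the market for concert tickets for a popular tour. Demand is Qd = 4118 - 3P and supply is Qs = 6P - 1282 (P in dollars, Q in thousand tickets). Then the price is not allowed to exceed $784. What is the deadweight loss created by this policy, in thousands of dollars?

Setting quantity demanded equal to quantity supplied, 4118 - 3P = 6P - 1282, gives P* = 600 and Q* = 2318.
The ceiling of 784 is above the equilibrium price 600, so it is not binding; the market clears at P* = 600, Q* = 2318.
Since the control does not bind, no trades are prevented and deadweight loss is zero.

0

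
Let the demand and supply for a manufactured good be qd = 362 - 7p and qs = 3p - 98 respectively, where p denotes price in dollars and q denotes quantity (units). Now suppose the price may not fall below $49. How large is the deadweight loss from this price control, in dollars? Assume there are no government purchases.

105

Setting quantity demanded equal to quantity supplied, 362 - 7p = 3p - 98, gives p* = 46 and q* = 40.
Since 49 > 46, the floor is binding.
At p = 49: qd = 362 - 7·49 = 19 and qs = 3·49 - 98 = 49.
Quantity traded falls to 19. At q = 19 the demand price is (362 - 19)/7 = 49 and the supply price is (98 + 19)/3 = 39.
Deadweight loss = ½ · (49 - 39) · (40 - 19) = ½ · 10 · 21 = 105.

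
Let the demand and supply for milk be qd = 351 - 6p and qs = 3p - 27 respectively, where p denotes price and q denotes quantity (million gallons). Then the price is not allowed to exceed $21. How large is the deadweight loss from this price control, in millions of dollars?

992.25

Without the control the market clears where 351 - 6p = 3p - 27, i.e. p* = 42 and q* = 99.
Because the ceiling (21) lies below the market-clearing price, it is binding.
At p = 21: qd = 351 - 6·21 = 225 and qs = 3·21 - 27 = 36.
Quantity traded falls to 36. At q = 36 the demand price is (351 - 36)/6 = 52.5 and the supply price is (27 + 36)/3 = 21.
Deadweight loss = ½ · (52.5 - 21) · (99 - 36) = ½ · 31.5 · 63 = 992.25.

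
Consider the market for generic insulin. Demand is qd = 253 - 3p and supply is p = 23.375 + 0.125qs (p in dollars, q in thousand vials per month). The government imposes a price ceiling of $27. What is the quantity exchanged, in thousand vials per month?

Rearranging supply gives qs = 8p - 187. Without the control the market clears where 253 - 3p = 8p - 187, i.e. p* = 40 and q* = 133.
Since 27 < 40, the ceiling is binding.
At p = 27: qd = 253 - 3·27 = 172 and qs = 8·27 - 187 = 29.
The quantity actually transacted is the short side, supply: 29.

29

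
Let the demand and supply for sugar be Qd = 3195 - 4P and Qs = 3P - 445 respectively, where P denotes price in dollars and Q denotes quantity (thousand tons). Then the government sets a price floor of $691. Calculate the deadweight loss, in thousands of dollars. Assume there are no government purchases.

Setting quantity demanded equal to quantity supplied, 3195 - 4P = 3P - 445, gives P* = 520 and Q* = 1115.
Because the floor (691) lies above the market-clearing price, it is binding.
At P = 691: Qd = 3195 - 4·691 = 431 and Qs = 3·691 - 445 = 1628.
Quantity traded falls to 431. At Q = 431 the demand price is (3195 - 431)/4 = 691 and the supply price is (445 + 431)/3 = 292.
Deadweight loss = ½ · (691 - 292) · (1115 - 431) = ½ · 399 · 684 = 136458.

136458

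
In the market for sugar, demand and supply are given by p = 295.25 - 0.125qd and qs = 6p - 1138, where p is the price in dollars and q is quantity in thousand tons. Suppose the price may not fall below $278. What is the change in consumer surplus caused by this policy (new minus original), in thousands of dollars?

Rearranging demand gives qd = 2362 - 8p. In a free market, 2362 - 8p = 6p - 1138 gives the equilibrium p* = 250, q* = 362.
The floor of 278 is above the equilibrium price 250, so it binds.
At p = 278: qd = 2362 - 8·278 = 138 and qs = 6·278 - 1138 = 530.
Consumer surplus without the control is ½ · (295.25 - 250) · 362 = 8190.25.
With the floor, consumers buy 138 units at 278, so CS = ½ · (295.25 - 278) · 138 = 1190.25.
Change in consumer surplus = 1190.25 - 8190.25 = -7000.

-7000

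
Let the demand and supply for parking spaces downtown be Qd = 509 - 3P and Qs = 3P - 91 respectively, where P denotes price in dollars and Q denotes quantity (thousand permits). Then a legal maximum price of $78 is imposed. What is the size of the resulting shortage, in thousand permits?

Setting quantity demanded equal to quantity supplied, 509 - 3P = 3P - 91, gives P* = 100 and Q* = 209.
Since 78 < 100, the ceiling is binding.
At P = 78: Qd = 509 - 3·78 = 275 and Qs = 3·78 - 91 = 143.
Shortage = Qd - Qs = 275 - 143 = 132.

132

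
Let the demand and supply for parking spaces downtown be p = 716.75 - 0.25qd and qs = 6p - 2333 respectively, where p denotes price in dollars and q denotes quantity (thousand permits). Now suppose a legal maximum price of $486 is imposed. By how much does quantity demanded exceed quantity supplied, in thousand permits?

340

Rearranging demand gives qd = 2867 - 4p. Without the control the market clears where 2867 - 4p = 6p - 2333, i.e. p* = 520 and q* = 787.
Since 486 < 520, the ceiling is binding.
At p = 486: qd = 2867 - 4·486 = 923 and qs = 6·486 - 2333 = 583.
Shortage = qd - qs = 923 - 583 = 340.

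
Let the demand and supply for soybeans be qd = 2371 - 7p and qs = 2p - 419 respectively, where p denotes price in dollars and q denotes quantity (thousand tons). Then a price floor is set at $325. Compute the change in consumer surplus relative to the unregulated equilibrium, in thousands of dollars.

Setting quantity demanded equal to quantity supplied, 2371 - 7p = 2p - 419, gives p* = 310 and q* = 201.
Since 325 > 310, the floor is binding.
At p = 325: qd = 2371 - 7·325 = 96 and qs = 2·325 - 419 = 231.
Consumer surplus without the control is ½ · (2371/7 - 310) · 201 = 40401/14.
With the floor, consumers buy 96 units at 325, so CS = ½ · (2371/7 - 325) · 96 = 4608/7.
Change in consumer surplus = 4608/7 - 40401/14 = -2227.5.

-2227.5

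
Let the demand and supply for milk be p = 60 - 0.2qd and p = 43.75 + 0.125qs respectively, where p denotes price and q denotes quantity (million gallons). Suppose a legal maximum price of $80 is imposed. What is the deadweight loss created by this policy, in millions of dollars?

0

Rearranging demand gives qd = 300 - 5p; rearranging supply gives qs = 8p - 350. Setting quantity demanded equal to quantity supplied, 300 - 5p = 8p - 350, gives p* = 50 and q* = 50.
Since 80 is above p* = 50, the ceiling does not bind and the free-market outcome prevails.
Since the control does not bind, no trades are prevented and deadweight loss is zero.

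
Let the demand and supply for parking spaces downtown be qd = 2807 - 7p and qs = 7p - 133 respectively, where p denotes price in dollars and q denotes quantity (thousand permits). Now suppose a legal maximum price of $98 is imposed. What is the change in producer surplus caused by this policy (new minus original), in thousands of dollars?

-105840

Setting quantity demanded equal to quantity supplied, 2807 - 7p = 7p - 133, gives p* = 210 and q* = 1337.
Because the ceiling (98) lies below the market-clearing price, it is binding.
At p = 98: qd = 2807 - 7·98 = 2121 and qs = 7·98 - 133 = 553.
Producer surplus without the control is ½ · (210 - 19) · 1337 = 127683.5.
With the ceiling, producers sell 553 units at 98, so PS = ½ · (98 - 19) · 553 = 21843.5.
Change in producer surplus = 21843.5 - 127683.5 = -105840.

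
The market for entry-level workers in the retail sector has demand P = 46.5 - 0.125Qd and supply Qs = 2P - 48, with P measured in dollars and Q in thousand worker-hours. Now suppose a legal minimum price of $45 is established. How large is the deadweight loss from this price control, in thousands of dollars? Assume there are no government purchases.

Rearranging demand gives Qd = 372 - 8P. Equilibrium: 372 - 8P = 2P - 48, so 420 = 10P and P* = 42, Q* = 36.
The floor of 45 is above the equilibrium price 42, so it binds.
At P = 45: Qd = 372 - 8·45 = 12 and Qs = 2·45 - 48 = 42.
Quantity traded falls to 12. At Q = 12 the demand price is (372 - 12)/8 = 45 and the supply price is (48 + 12)/2 = 30.
Deadweight loss = ½ · (45 - 30) · (36 - 12) = ½ · 15 · 24 = 180.

180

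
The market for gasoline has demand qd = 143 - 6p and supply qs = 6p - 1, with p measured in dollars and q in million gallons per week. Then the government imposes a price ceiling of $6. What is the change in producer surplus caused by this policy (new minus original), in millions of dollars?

-318

In a free market, 143 - 6p = 6p - 1 gives the equilibrium p* = 12, q* = 71.
The ceiling of 6 is below the equilibrium price 12, so it binds.
At p = 6: qd = 143 - 6·6 = 107 and qs = 6·6 - 1 = 35.
Producer surplus without the control is ½ · (12 - 1/6) · 71 = 5041/12.
With the ceiling, producers sell 35 units at 6, so PS = ½ · (6 - 1/6) · 35 = 1225/12.
Change in producer surplus = 1225/12 - 5041/12 = -318.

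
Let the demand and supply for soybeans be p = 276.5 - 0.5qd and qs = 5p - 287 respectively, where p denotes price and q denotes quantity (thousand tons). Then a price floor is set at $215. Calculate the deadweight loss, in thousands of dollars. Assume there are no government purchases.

Rearranging demand gives qd = 553 - 2p. Setting quantity demanded equal to quantity supplied, 553 - 2p = 5p - 287, gives p* = 120 and q* = 313.
The floor of 215 is above the equilibrium price 120, so it binds.
At p = 215: qd = 553 - 2·215 = 123 and qs = 5·215 - 287 = 788.
Quantity traded falls to 123. At q = 123 the demand price is (553 - 123)/2 = 215 and the supply price is (287 + 123)/5 = 82.
Deadweight loss = ½ · (215 - 82) · (313 - 123) = ½ · 133 · 190 = 12635.

12635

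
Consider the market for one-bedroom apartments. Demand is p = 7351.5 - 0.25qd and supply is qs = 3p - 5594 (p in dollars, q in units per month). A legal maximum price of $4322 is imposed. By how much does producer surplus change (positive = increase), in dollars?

-5687742

Rearranging demand gives qd = 29406 - 4p. Equilibrium: 29406 - 4p = 3p - 5594, so 35000 = 7p and p* = 5000, q* = 9406.
The ceiling of 4322 is below the equilibrium price 5000, so it binds.
At p = 4322: qd = 29406 - 4·4322 = 12118 and qs = 3·4322 - 5594 = 7372.
Producer surplus without the control is ½ · (5000 - 5594/3) · 9406 = 44236418/3.
With the ceiling, producers sell 7372 units at 4322, so PS = ½ · (4322 - 5594/3) · 7372 = 27173192/3.
Change in producer surplus = 27173192/3 - 44236418/3 = -5687742.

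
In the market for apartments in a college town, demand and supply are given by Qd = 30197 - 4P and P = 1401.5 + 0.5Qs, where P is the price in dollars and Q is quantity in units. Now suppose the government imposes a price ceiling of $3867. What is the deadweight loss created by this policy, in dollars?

4000033.5

Rearranging supply gives Qs = 2P - 2803. In a free market, 30197 - 4P = 2P - 2803 gives the equilibrium P* = 5500, Q* = 8197.
Since 3867 < 5500, the ceiling is binding.
At P = 3867: Qd = 30197 - 4·3867 = 14729 and Qs = 2·3867 - 2803 = 4931.
Quantity traded falls to 4931. At Q = 4931 the demand price is (30197 - 4931)/4 = 6316.5 and the supply price is (2803 + 4931)/2 = 3867.
Deadweight loss = ½ · (6316.5 - 3867) · (8197 - 4931) = ½ · 2449.5 · 3266 = 4000033.5.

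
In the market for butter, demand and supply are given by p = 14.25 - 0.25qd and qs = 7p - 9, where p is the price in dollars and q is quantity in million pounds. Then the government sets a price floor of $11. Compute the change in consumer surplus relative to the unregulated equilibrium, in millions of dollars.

Rearranging demand gives qd = 57 - 4p. Without the control the market clears where 57 - 4p = 7p - 9, i.e. p* = 6 and q* = 33.
Because the floor (11) lies above the market-clearing price, it is binding.
At p = 11: qd = 57 - 4·11 = 13 and qs = 7·11 - 9 = 68.
Consumer surplus without the control is ½ · (14.25 - 6) · 33 = 136.125.
With the floor, consumers buy 13 units at 11, so CS = ½ · (14.25 - 11) · 13 = 21.125.
Change in consumer surplus = 21.125 - 136.125 = -115.

-115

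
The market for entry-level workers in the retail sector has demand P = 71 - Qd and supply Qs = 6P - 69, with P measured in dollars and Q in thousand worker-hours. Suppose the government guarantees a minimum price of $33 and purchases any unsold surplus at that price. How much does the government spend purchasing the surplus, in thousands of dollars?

3003

Rearranging demand gives Qd = 71 - P. In a free market, 71 - P = 6P - 69 gives the equilibrium P* = 20, Q* = 51.
The floor of 33 is above the equilibrium price 20, so it binds.
At P = 33: Qd = 71 - 33 = 38 and Qs = 6·33 - 69 = 129.
Surplus = Qs - Qd = 91.
Government expenditure = surplus × support price = 91 × 33 = 3003.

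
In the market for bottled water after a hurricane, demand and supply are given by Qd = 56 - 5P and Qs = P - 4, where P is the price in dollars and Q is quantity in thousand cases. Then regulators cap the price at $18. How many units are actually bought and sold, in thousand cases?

In a free market, 56 - 5P = P - 4 gives the equilibrium P* = 10, Q* = 6.
The ceiling of 18 is above the equilibrium price 10, so it is not binding; the market clears at P* = 10, Q* = 6.

6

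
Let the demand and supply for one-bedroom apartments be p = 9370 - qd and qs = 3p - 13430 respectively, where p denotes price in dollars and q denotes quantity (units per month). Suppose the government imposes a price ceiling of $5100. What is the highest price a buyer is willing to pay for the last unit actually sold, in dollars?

Rearranging demand gives qd = 9370 - p. In a free market, 9370 - p = 3p - 13430 gives the equilibrium p* = 5700, q* = 3670.
Because the ceiling (5100) lies below the market-clearing price, it is binding.
At p = 5100: qd = 9370 - 5100 = 4270 and qs = 3·5100 - 13430 = 1870.
Only 1870 units reach the market. On the demand curve, the marginal buyer's willingness to pay at q = 1870 is (9370 - 1870) = 7500.

7500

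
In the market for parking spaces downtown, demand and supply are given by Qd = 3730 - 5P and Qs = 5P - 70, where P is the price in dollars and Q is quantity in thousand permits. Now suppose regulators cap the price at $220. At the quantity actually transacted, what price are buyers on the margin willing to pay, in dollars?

540

Setting quantity demanded equal to quantity supplied, 3730 - 5P = 5P - 70, gives P* = 380 and Q* = 1830.
The ceiling of 220 is below the equilibrium price 380, so it binds.
At P = 220: Qd = 3730 - 5·220 = 2630 and Qs = 5·220 - 70 = 1030.
Only 1030 units reach the market. On the demand curve, the marginal buyer's willingness to pay at Q = 1030 is (3730 - 1030)/5 = 540.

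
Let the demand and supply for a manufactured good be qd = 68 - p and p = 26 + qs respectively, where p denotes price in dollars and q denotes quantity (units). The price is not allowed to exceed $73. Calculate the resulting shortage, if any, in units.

Rearranging supply gives qs = p - 26. Setting quantity demanded equal to quantity supplied, 68 - p = p - 26, gives p* = 47 and q* = 21.
Since 73 is above p* = 47, the ceiling does not bind and the free-market outcome prevails.
Since the control does not bind, there is no shortage.

0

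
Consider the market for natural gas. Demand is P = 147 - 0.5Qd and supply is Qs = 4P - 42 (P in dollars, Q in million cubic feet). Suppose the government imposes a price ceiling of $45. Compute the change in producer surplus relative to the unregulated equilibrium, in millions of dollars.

Rearranging demand gives Qd = 294 - 2P. In a free market, 294 - 2P = 4P - 42 gives the equilibrium P* = 56, Q* = 182.
Since 45 < 56, the ceiling is binding.
At P = 45: Qd = 294 - 2·45 = 204 and Qs = 4·45 - 42 = 138.
Producer surplus without the control is ½ · (56 - 10.5) · 182 = 4140.5.
With the ceiling, producers sell 138 units at 45, so PS = ½ · (45 - 10.5) · 138 = 2380.5.
Change in producer surplus = 2380.5 - 4140.5 = -1760.

-1760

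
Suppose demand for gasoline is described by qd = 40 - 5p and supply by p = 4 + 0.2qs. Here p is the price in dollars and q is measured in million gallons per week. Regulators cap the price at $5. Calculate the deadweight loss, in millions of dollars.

Rearranging supply gives qs = 5p - 20. Setting quantity demanded equal to quantity supplied, 40 - 5p = 5p - 20, gives p* = 6 and q* = 10.
Since 5 < 6, the ceiling is binding.
At p = 5: qd = 40 - 5·5 = 15 and qs = 5·5 - 20 = 5.
Quantity traded falls to 5. At q = 5 the demand price is (40 - 5)/5 = 7 and the supply price is (20 + 5)/5 = 5.
Deadweight loss = ½ · (7 - 5) · (10 - 5) = ½ · 2 · 5 = 5.

5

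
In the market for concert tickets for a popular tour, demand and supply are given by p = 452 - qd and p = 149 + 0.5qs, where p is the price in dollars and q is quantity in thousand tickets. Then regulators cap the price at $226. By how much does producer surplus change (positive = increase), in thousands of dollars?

-4272

Rearranging demand gives qd = 452 - p; rearranging supply gives qs = 2p - 298. Equilibrium: 452 - p = 2p - 298, so 750 = 3p and p* = 250, q* = 202.
Because the ceiling (226) lies below the market-clearing price, it is binding.
At p = 226: qd = 452 - 226 = 226 and qs = 2·226 - 298 = 154.
Producer surplus without the control is ½ · (250 - 149) · 202 = 10201.
With the ceiling, producers sell 154 units at 226, so PS = ½ · (226 - 149) · 154 = 5929.
Change in producer surplus = 5929 - 10201 = -4272.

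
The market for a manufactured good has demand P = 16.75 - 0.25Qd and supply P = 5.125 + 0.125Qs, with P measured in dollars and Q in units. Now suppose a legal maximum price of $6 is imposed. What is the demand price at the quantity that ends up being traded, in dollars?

Rearranging demand gives Qd = 67 - 4P; rearranging supply gives Qs = 8P - 41. In a free market, 67 - 4P = 8P - 41 gives the equilibrium P* = 9, Q* = 31.
Since 6 < 9, the ceiling is binding.
At P = 6: Qd = 67 - 4·6 = 43 and Qs = 8·6 - 41 = 7.
Only 7 units reach the market. On the demand curve, the marginal buyer's willingness to pay at Q = 7 is (67 - 7)/4 = 15.

15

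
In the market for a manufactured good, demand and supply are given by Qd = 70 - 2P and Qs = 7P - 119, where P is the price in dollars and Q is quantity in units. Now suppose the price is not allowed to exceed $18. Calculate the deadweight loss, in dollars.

141.75

Without the control the market clears where 70 - 2P = 7P - 119, i.e. P* = 21 and Q* = 28.
Since 18 < 21, the ceiling is binding.
At P = 18: Qd = 70 - 2·18 = 34 and Qs = 7·18 - 119 = 7.
Quantity traded falls to 7. At Q = 7 the demand price is (70 - 7)/2 = 31.5 and the supply price is (119 + 7)/7 = 18.
Deadweight loss = ½ · (31.5 - 18) · (28 - 7) = ½ · 13.5 · 21 = 141.75.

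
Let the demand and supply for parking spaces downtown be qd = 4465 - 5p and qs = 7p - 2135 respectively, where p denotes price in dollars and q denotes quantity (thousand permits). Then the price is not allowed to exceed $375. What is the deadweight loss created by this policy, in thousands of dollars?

257250

In a free market, 4465 - 5p = 7p - 2135 gives the equilibrium p* = 550, q* = 1715.
Because the ceiling (375) lies below the market-clearing price, it is binding.
At p = 375: qd = 4465 - 5·375 = 2590 and qs = 7·375 - 2135 = 490.
Quantity traded falls to 490. At q = 490 the demand price is (4465 - 490)/5 = 795 and the supply price is (2135 + 490)/7 = 375.
Deadweight loss = ½ · (795 - 375) · (1715 - 490) = ½ · 420 · 1225 = 257250.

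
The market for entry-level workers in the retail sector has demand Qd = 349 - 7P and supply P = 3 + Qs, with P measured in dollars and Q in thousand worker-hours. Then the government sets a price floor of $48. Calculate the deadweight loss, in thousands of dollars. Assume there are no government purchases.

Rearranging supply gives Qs = P - 3. Equilibrium: 349 - 7P = P - 3, so 352 = 8P and P* = 44, Q* = 41.
Because the floor (48) lies above the market-clearing price, it is binding.
At P = 48: Qd = 349 - 7·48 = 13 and Qs = 48 - 3 = 45.
Quantity traded falls to 13. At Q = 13 the demand price is (349 - 13)/7 = 48 and the supply price is 3 + 13 = 16.
Deadweight loss = ½ · (48 - 16) · (41 - 13) = ½ · 32 · 28 = 448.

448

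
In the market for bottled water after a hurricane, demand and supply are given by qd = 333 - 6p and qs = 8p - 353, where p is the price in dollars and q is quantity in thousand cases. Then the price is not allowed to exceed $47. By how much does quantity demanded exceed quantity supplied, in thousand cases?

28

Setting quantity demanded equal to quantity supplied, 333 - 6p = 8p - 353, gives p* = 49 and q* = 39.
Because the ceiling (47) lies below the market-clearing price, it is binding.
At p = 47: qd = 333 - 6·47 = 51 and qs = 8·47 - 353 = 23.
Shortage = qd - qs = 51 - 23 = 28.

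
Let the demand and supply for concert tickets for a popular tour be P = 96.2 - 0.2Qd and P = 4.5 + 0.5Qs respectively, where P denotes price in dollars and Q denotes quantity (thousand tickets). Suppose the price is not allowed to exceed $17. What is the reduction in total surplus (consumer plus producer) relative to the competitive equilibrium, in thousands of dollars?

3932.6

Rearranging demand gives Qd = 481 - 5P; rearranging supply gives Qs = 2P - 9. Setting quantity demanded equal to quantity supplied, 481 - 5P = 2P - 9, gives P* = 70 and Q* = 131.
Since 17 < 70, the ceiling is binding.
At P = 17: Qd = 481 - 5·17 = 396 and Qs = 2·17 - 9 = 25.
Quantity traded falls to 25. At Q = 25 the demand price is (481 - 25)/5 = 91.2 and the supply price is (9 + 25)/2 = 17.
Deadweight loss = ½ · (91.2 - 17) · (131 - 25) = ½ · 74.2 · 106 = 3932.6.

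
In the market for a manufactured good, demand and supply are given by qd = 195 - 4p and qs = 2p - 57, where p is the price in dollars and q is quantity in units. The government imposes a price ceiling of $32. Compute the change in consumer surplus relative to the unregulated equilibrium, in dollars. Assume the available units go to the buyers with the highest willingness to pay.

In a free market, 195 - 4p = 2p - 57 gives the equilibrium p* = 42, q* = 27.
Since 32 < 42, the ceiling is binding.
At p = 32: qd = 195 - 4·32 = 67 and qs = 2·32 - 57 = 7.
Consumer surplus without the control is ½ · (48.75 - 42) · 27 = 91.125.
With the ceiling, 7 units are sold at 32 (assume they go to the highest-value buyers). The demand price at q = 7 is 47, so CS = ½ · [(48.75 - 32) + (47 - 32)] · 7 = 111.125.
Change in consumer surplus = 111.125 - 91.125 = 20.

20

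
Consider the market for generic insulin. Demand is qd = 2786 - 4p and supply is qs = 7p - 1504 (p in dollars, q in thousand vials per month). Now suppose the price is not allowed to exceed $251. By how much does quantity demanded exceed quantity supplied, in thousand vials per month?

1529

Equilibrium: 2786 - 4p = 7p - 1504, so 4290 = 11p and p* = 390, q* = 1226.
The ceiling of 251 is below the equilibrium price 390, so it binds.
At p = 251: qd = 2786 - 4·251 = 1782 and qs = 7·251 - 1504 = 253.
Shortage = qd - qs = 1782 - 253 = 1529.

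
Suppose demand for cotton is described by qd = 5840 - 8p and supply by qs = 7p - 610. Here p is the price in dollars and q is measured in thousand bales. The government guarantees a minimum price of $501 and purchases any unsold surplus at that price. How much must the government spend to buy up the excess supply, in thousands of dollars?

533565

Without the control the market clears where 5840 - 8p = 7p - 610, i.e. p* = 430 and q* = 2400.
Because the floor (501) lies above the market-clearing price, it is binding.
At p = 501: qd = 5840 - 8·501 = 1832 and qs = 7·501 - 610 = 2897.
Surplus = qs - qd = 1065.
Government expenditure = surplus × support price = 1065 × 501 = 533565.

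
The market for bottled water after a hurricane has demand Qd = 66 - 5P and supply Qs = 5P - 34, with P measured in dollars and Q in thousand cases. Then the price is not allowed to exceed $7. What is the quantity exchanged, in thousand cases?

1

Without the control the market clears where 66 - 5P = 5P - 34, i.e. P* = 10 and Q* = 16.
Because the ceiling (7) lies below the market-clearing price, it is binding.
At P = 7: Qd = 66 - 5·7 = 31 and Qs = 5·7 - 34 = 1.
The quantity actually transacted is the short side, supply: 1.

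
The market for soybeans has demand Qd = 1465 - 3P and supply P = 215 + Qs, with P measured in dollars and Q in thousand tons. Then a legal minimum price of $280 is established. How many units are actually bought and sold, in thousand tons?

205

Rearranging supply gives Qs = P - 215. Setting quantity demanded equal to quantity supplied, 1465 - 3P = P - 215, gives P* = 420 and Q* = 205.
Since 280 is below P* = 420, the floor does not bind and the free-market outcome prevails.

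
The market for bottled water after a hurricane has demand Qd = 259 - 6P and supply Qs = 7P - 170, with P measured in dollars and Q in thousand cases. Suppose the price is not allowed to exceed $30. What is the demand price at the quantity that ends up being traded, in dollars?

36.5

Without the control the market clears where 259 - 6P = 7P - 170, i.e. P* = 33 and Q* = 61.
Because the ceiling (30) lies below the market-clearing price, it is binding.
At P = 30: Qd = 259 - 6·30 = 79 and Qs = 7·30 - 170 = 40.
Only 40 units reach the market. On the demand curve, the marginal buyer's willingness to pay at Q = 40 is (259 - 40)/6 = 36.5.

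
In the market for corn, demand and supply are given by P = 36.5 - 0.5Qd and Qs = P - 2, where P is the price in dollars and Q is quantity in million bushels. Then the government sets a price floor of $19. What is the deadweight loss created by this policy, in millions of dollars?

0

Rearranging demand gives Qd = 73 - 2P. Setting quantity demanded equal to quantity supplied, 73 - 2P = P - 2, gives P* = 25 and Q* = 23.
Since 19 is below P* = 25, the floor does not bind and the free-market outcome prevails.
Since the control does not bind, no trades are prevented and deadweight loss is zero.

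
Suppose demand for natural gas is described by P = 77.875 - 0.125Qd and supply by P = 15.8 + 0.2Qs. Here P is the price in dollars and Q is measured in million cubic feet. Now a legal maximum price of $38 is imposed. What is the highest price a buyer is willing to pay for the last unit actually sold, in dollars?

Rearranging demand gives Qd = 623 - 8P; rearranging supply gives Qs = 5P - 79. Setting quantity demanded equal to quantity supplied, 623 - 8P = 5P - 79, gives P* = 54 and Q* = 191.
Since 38 < 54, the ceiling is binding.
At P = 38: Qd = 623 - 8·38 = 319 and Qs = 5·38 - 79 = 111.
Only 111 units reach the market. On the demand curve, the marginal buyer's willingness to pay at Q = 111 is (623 - 111)/8 = 64.

64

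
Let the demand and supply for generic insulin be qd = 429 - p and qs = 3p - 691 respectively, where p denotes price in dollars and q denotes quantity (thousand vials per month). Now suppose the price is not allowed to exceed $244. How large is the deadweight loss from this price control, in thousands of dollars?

In a free market, 429 - p = 3p - 691 gives the equilibrium p* = 280, q* = 149.
Since 244 < 280, the ceiling is binding.
At p = 244: qd = 429 - 244 = 185 and qs = 3·244 - 691 = 41.
Quantity traded falls to 41. At q = 41 the demand price is 429 - 41 = 388 and the supply price is (691 + 41)/3 = 244.
Deadweight loss = ½ · (388 - 244) · (149 - 41) = ½ · 144 · 108 = 7776.

7776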